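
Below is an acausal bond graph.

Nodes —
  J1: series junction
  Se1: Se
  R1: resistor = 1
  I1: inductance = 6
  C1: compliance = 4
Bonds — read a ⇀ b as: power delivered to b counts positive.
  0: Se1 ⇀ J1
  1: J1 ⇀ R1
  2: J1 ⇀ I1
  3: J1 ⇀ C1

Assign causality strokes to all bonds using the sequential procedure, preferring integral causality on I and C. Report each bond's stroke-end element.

β0 →J1  (Se1 (Se) sets effort on bond)
β2 →I1  (I1: I, integral causality)
β1 →J1  (J1 flow already set via bond 2)
β3 →J1  (J1 flow already set via bond 2)

β0 →J1
β1 →J1
β2 →I1
β3 →J1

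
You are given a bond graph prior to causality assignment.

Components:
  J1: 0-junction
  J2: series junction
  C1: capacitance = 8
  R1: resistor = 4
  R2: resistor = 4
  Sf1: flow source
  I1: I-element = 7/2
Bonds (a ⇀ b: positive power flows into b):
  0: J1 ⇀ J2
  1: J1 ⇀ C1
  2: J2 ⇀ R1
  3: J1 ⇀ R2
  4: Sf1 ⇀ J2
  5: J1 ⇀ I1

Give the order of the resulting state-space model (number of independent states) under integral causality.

2  (C1, I1 all integral)

β4 |Sf1  (Sf1 fixes flow; stroke at Sf1)
β0 |J2  (J2: bond 4 brought flow, rest push out)
β2 |J2  (common-f at J2 fixed by 4)
β1 |J1  (C1 outputs effort q/C1)
β3 |R2  (J1: bond 1 brought effort, rest push out)
β5 |I1  (J1: bond 1 brought effort, rest push out)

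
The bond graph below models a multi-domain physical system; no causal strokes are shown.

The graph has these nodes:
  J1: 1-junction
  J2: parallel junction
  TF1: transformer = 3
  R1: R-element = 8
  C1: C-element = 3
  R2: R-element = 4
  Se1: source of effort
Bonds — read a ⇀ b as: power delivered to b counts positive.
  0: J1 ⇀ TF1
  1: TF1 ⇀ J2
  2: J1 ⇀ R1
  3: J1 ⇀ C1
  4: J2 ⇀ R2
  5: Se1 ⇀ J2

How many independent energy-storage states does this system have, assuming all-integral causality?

1  (C1 all integral)

#5 stroke at J2  (Se1 fixes effort; stroke away)
#1 stroke at TF1  (J2 effort already set via bond 5)
#4 stroke at R2  (J2 effort already set via bond 5)
#0 stroke at J1  (TF TF1: opposite of bond 1)
#3 stroke at J1  (prefer integral on C1)
#2 stroke at R1  (only one flow-in slot at J1)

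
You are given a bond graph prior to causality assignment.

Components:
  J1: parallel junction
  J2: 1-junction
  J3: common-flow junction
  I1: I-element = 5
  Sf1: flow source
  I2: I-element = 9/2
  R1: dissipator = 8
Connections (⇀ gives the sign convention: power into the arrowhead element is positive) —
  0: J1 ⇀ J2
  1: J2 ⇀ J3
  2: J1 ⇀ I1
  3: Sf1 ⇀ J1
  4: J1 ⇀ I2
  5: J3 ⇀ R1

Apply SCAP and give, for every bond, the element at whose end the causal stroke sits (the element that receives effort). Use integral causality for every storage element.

b3 →Sf1  (source Sf1 imposes f)
b2 →I1  (I1 outputs flow p/I1)
b4 →I2  (I2: I, integral causality)
b0 →J1  (J1: last free bond brings effort in)
b1 →J2  (J2 flow already set via bond 0)
b5 →J3  (J3: bond 1 brought flow, rest push out)

b0 |J1
b1 |J2
b2 |I1
b3 |Sf1
b4 |I2
b5 |J3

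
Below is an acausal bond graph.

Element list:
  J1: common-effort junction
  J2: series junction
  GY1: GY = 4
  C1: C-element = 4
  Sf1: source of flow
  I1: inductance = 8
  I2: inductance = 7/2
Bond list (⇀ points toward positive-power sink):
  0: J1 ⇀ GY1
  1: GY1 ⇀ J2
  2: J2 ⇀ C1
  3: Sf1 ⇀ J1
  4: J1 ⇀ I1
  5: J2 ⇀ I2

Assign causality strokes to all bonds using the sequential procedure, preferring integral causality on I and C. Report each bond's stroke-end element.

β3 stroke→Sf1  (Sf1 (Sf) sets flow on bond)
β2 stroke→J2  (C1: C, integral causality)
β4 stroke→I1  (I1 outputs flow p/I1)
β0 stroke→J1  (J1 needs exactly one e-in)
β1 stroke→J2  (GY GY1: same side as bond 0)
β5 stroke→I2  (J2 needs exactly one f-in)

#0 stroke→J1
#1 stroke→J2
#2 stroke→J2
#3 stroke→Sf1
#4 stroke→I1
#5 stroke→I2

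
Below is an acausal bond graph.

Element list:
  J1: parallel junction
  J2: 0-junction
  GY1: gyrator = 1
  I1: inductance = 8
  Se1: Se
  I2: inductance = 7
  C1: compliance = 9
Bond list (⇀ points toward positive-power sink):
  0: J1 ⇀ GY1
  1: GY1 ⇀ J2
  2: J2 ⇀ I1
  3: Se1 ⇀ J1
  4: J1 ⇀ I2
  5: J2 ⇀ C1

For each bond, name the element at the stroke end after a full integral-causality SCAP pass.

bond 0 stroke at GY1
bond 1 stroke at GY1
bond 2 stroke at I1
bond 3 stroke at J1
bond 4 stroke at I2
bond 5 stroke at J2

bond 3 stroke→J1  (Se1 (Se) sets effort on bond)
bond 0 stroke→GY1  (J1 effort already set via bond 3)
bond 4 stroke→I2  (0-jn J1 has e-setter on 3)
bond 1 stroke→GY1  (GY1 both-in/both-out from 0)
bond 2 stroke→I1  (I1 outputs flow p/I1)
bond 5 stroke→J2  (closing 0-jn rule on J2)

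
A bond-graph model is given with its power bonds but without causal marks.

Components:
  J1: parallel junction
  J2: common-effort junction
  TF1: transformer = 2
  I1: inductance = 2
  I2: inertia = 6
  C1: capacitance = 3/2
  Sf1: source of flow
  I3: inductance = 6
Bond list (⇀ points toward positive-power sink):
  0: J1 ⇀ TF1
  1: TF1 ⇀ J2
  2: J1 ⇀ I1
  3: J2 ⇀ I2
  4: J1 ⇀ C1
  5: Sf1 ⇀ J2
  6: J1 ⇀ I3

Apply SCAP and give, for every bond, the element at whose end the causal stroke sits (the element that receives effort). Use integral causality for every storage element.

#0 stroke at TF1
#1 stroke at J2
#2 stroke at I1
#3 stroke at I2
#4 stroke at J1
#5 stroke at Sf1
#6 stroke at I3

bond 5 stroke at Sf1  (Sf1 (Sf) sets flow on bond)
bond 2 stroke at I1  (prefer integral on I1)
bond 3 stroke at I2  (prefer integral on I2)
bond 1 stroke at J2  (closing 0-jn rule on J2)
bond 0 stroke at TF1  (TF TF1: opposite of bond 1)
bond 4 stroke at J1  (C1 outputs effort q/C1)
bond 6 stroke at I3  (J1 effort already set via bond 4)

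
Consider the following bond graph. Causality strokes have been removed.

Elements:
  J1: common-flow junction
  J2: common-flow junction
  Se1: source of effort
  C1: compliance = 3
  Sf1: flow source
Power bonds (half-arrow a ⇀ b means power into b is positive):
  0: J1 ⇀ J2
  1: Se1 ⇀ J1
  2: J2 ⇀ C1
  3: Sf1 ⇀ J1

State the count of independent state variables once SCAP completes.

bond 1 |J1  (Se1 (Se) sets effort on bond)
bond 3 |Sf1  (Sf1: flow source, stroke at near end)
bond 0 |J1  (J1: bond 3 brought flow, rest push out)
bond 2 |J2  (common-f at J2 fixed by 0)

1  (C1 all integral)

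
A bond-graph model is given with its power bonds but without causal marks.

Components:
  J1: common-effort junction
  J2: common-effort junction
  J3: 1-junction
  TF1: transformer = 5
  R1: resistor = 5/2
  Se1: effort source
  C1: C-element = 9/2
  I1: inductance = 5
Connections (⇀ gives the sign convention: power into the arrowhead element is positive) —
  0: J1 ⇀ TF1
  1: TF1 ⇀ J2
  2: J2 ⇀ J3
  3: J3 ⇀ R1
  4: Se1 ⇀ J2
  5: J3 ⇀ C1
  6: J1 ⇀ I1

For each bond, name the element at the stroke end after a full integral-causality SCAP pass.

bond 4 stroke→J2  (source Se1 imposes e)
bond 1 stroke→TF1  (0-jn J2 has e-setter on 4)
bond 2 stroke→J3  (J2: bond 4 brought effort, rest push out)
bond 0 stroke→J1  (TF TF1: opposite of bond 1)
bond 6 stroke→I1  (common-e at J1 fixed by 0)
bond 5 stroke→J3  (C1: C, integral causality)
bond 3 stroke→R1  (closing 1-jn rule on J3)

#0 stroke at J1
#1 stroke at TF1
#2 stroke at J3
#3 stroke at R1
#4 stroke at J2
#5 stroke at J3
#6 stroke at I1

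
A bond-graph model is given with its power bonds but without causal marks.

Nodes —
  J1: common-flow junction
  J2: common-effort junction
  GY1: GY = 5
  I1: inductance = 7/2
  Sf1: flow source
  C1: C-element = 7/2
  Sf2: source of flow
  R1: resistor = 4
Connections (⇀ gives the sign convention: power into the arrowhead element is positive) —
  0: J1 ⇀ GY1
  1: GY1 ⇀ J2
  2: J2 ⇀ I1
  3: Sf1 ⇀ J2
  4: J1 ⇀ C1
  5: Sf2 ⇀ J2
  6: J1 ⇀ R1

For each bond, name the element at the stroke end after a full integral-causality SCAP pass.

#0 stroke→J1
#1 stroke→J2
#2 stroke→I1
#3 stroke→Sf1
#4 stroke→J1
#5 stroke→Sf2
#6 stroke→R1

b3 |Sf1  (Sf1 (Sf) sets flow on bond)
b5 |Sf2  (Sf2 (Sf) sets flow on bond)
b2 |I1  (prefer integral on I1)
b1 |J2  (J2 needs exactly one e-in)
b0 |J1  (through GY1, causality inverts; strokes same side of GY1)
b4 |J1  (prefer integral on C1)
b6 |R1  (only one flow-in slot at J1)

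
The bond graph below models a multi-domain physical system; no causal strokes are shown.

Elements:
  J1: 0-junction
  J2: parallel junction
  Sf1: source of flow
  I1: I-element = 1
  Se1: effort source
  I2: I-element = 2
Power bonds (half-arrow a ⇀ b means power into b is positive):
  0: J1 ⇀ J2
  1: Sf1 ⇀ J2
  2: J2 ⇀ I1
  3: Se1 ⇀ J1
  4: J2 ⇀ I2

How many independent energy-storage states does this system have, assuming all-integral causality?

#1 stroke→Sf1  (source Sf1 imposes f)
#3 stroke→J1  (Se1 fixes effort; stroke away)
#0 stroke→J2  (0-jn J1 has e-setter on 3)
#2 stroke→I1  (J2: bond 0 brought effort, rest push out)
#4 stroke→I2  (J2: bond 0 brought effort, rest push out)

2  (I1, I2 all integral)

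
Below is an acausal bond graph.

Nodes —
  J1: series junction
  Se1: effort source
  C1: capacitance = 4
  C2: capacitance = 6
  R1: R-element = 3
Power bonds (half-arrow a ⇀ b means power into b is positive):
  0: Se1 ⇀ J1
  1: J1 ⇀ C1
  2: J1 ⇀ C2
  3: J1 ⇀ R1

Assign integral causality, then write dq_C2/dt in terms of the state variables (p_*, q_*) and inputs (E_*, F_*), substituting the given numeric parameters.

dq_C2/dt = E_Se1/3 - q_C1/12 - q_C2/18

bond 0 |J1  (Se1 fixes effort; stroke away)
bond 1 |J1  (C1 outputs effort q/C1)
bond 2 |J1  (C2: C, integral causality)
bond 3 |R1  (J1 needs exactly one f-in)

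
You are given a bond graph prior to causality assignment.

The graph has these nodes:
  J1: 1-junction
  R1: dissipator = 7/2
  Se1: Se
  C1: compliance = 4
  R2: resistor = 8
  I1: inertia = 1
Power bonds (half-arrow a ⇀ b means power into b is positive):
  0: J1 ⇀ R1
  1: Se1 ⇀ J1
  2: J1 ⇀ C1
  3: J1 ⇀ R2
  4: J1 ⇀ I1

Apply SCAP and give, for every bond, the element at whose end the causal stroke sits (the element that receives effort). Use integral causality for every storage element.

b1 |J1  (Se1: effort source, stroke at far end)
b2 |J1  (C1: C, integral causality)
b4 |I1  (I1 integral (f out))
b0 |J1  (J1 flow already set via bond 4)
b3 |J1  (J1: bond 4 brought flow, rest push out)

b0 stroke→J1
b1 stroke→J1
b2 stroke→J1
b3 stroke→J1
b4 stroke→I1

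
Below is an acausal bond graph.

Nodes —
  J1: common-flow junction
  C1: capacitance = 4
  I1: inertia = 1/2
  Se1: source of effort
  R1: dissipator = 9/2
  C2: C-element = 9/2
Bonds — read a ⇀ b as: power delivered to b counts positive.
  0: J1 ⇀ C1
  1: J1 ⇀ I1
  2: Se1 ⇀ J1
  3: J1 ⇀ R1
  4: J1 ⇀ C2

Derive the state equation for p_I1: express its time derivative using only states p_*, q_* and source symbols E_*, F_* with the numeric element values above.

dp_I1/dt = E_Se1 - 9*p_I1 - q_C1/4 - 2*q_C2/9

b2 stroke at J1  (Se1 (Se) sets effort on bond)
b0 stroke at J1  (C1 integral (e out))
b1 stroke at I1  (I1 outputs flow p/I1)
b3 stroke at J1  (J1: bond 1 brought flow, rest push out)
b4 stroke at J1  (J1 flow already set via bond 1)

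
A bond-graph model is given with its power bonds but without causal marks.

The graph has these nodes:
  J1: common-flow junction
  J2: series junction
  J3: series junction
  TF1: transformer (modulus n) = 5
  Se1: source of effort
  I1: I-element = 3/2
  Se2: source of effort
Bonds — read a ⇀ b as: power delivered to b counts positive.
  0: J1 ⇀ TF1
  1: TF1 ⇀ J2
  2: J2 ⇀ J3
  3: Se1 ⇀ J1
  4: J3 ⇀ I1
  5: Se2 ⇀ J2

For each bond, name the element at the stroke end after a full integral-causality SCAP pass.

b0 stroke at TF1
b1 stroke at J2
b2 stroke at J3
b3 stroke at J1
b4 stroke at I1
b5 stroke at J2

b3 stroke→J1  (Se1 (Se) sets effort on bond)
b5 stroke→J2  (Se2 (Se) sets effort on bond)
b0 stroke→TF1  (closing 1-jn rule on J1)
b1 stroke→J2  (TF1: transformer flips bond 0)
b2 stroke→J3  (only one flow-in slot at J2)
b4 stroke→I1  (J3: last free bond brings flow in)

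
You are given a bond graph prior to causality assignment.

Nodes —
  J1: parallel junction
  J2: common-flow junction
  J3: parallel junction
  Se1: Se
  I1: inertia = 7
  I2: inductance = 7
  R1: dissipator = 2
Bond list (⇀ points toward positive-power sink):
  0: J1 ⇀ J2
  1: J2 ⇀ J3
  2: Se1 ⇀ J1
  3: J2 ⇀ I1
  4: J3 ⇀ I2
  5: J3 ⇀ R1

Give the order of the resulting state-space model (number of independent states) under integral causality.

2  (I1, I2 all integral)

β2 stroke→J1  (Se1 (Se) sets effort on bond)
β0 stroke→J2  (J1: bond 2 brought effort, rest push out)
β3 stroke→I1  (I1: I, integral causality)
β1 stroke→J2  (J2: bond 3 brought flow, rest push out)
β4 stroke→I2  (I2: I, integral causality)
β5 stroke→J3  (J3 needs exactly one e-in)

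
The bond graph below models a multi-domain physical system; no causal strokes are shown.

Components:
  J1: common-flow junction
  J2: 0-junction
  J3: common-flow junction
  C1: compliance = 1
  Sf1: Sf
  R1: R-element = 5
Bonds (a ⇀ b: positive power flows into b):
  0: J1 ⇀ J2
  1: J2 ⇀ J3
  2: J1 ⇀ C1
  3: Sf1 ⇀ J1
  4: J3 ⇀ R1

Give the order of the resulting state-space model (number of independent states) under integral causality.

1  (C1 all integral)

#3 stroke→Sf1  (Sf1 fixes flow; stroke at Sf1)
#0 stroke→J1  (common-f at J1 fixed by 3)
#2 stroke→J1  (1-jn J1 has f-setter on 3)
#1 stroke→J2  (only one effort-in slot at J2)
#4 stroke→J3  (J3: bond 1 brought flow, rest push out)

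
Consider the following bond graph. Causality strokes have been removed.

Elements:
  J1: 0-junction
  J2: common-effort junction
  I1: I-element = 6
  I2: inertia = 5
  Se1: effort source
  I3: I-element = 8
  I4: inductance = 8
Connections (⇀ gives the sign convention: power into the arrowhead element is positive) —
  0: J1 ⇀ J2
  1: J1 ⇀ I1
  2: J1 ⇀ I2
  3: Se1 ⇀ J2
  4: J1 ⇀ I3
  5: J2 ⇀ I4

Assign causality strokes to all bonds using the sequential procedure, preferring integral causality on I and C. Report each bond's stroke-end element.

#0 |J1
#1 |I1
#2 |I2
#3 |J2
#4 |I3
#5 |I4

#3 →J2  (source Se1 imposes e)
#0 →J1  (0-jn J2 has e-setter on 3)
#5 →I4  (J2 effort already set via bond 3)
#1 →I1  (J1: bond 0 brought effort, rest push out)
#2 →I2  (common-e at J1 fixed by 0)
#4 →I3  (0-jn J1 has e-setter on 0)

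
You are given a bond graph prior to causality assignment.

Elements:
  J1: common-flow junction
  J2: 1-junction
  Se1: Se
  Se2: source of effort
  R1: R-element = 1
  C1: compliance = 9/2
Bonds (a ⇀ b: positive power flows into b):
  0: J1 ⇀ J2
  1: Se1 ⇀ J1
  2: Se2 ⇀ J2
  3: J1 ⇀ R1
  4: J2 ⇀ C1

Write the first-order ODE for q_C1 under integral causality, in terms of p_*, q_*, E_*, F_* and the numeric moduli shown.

b1 →J1  (Se1: effort source, stroke at far end)
b2 →J2  (source Se2 imposes e)
b4 →J2  (C1 integral (e out))
b0 →J1  (J2: last free bond brings flow in)
b3 →R1  (J1 needs exactly one f-in)

dq_C1/dt = E_Se1 + E_Se2 - 2*q_C1/9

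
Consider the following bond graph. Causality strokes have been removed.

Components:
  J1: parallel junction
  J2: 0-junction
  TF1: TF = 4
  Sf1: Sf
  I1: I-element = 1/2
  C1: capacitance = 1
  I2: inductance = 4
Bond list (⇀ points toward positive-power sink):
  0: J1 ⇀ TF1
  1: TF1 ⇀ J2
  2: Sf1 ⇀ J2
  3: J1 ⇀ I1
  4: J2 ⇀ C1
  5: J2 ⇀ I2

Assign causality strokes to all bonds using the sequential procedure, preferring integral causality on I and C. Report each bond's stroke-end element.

β0 stroke→J1
β1 stroke→TF1
β2 stroke→Sf1
β3 stroke→I1
β4 stroke→J2
β5 stroke→I2

bond 2 |Sf1  (source Sf1 imposes f)
bond 3 |I1  (I1 integral (f out))
bond 0 |J1  (J1: last free bond brings effort in)
bond 1 |TF1  (TF1: transformer flips bond 0)
bond 4 |J2  (C1: C, integral causality)
bond 5 |I2  (J2 effort already set via bond 4)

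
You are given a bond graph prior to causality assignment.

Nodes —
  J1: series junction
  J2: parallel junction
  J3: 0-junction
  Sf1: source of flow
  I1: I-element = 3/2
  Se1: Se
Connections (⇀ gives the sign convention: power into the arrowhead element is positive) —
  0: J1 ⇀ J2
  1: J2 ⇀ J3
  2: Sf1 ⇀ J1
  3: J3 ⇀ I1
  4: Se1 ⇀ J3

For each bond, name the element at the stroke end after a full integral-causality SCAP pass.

β0 |J1
β1 |J2
β2 |Sf1
β3 |I1
β4 |J3

bond 2 stroke at Sf1  (Sf1 fixes flow; stroke at Sf1)
bond 4 stroke at J3  (source Se1 imposes e)
bond 0 stroke at J1  (common-f at J1 fixed by 2)
bond 1 stroke at J2  (J2 needs exactly one e-in)
bond 3 stroke at I1  (J3: bond 4 brought effort, rest push out)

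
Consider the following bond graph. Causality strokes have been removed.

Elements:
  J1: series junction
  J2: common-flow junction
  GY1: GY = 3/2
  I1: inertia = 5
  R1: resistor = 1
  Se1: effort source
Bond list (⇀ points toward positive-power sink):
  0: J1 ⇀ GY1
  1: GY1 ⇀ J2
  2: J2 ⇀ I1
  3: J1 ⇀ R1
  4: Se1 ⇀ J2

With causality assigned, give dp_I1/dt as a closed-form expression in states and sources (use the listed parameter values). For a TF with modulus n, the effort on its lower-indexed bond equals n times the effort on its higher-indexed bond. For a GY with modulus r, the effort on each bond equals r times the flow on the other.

b4 →J2  (Se1: effort source, stroke at far end)
b2 →I1  (I1: I, integral causality)
b1 →J2  (J2 flow already set via bond 2)
b0 →J1  (GY1: gyrator matches bond 1)
b3 →R1  (J1 needs exactly one f-in)

dp_I1/dt = E_Se1 - 9*p_I1/20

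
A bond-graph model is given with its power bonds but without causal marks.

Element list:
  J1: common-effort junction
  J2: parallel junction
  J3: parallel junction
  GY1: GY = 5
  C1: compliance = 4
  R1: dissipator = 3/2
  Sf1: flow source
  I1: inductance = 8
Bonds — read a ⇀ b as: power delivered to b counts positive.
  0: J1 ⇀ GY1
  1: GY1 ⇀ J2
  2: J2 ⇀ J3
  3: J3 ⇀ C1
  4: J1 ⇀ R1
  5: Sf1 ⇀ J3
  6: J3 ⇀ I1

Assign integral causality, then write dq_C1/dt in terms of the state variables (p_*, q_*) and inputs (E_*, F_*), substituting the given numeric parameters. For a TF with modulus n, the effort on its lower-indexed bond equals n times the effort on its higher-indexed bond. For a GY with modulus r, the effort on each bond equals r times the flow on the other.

β5 →Sf1  (Sf1 (Sf) sets flow on bond)
β3 →J3  (C1: C, integral causality)
β2 →J2  (J3 effort already set via bond 3)
β6 →I1  (0-jn J3 has e-setter on 3)
β1 →GY1  (0-jn J2 has e-setter on 2)
β0 →GY1  (GY1: gyrator matches bond 1)
β4 →J1  (only one effort-in slot at J1)

dq_C1/dt = F_Sf1 - p_I1/8 - 3*q_C1/200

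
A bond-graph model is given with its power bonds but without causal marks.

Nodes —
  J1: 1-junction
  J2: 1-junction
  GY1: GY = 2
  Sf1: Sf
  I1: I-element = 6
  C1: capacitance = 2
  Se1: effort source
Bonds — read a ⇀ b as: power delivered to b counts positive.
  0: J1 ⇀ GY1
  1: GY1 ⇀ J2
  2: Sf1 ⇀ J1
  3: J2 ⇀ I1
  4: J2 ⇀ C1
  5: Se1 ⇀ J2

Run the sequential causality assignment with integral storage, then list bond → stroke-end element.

b2 |Sf1  (Sf1: flow source, stroke at near end)
b5 |J2  (source Se1 imposes e)
b0 |J1  (1-jn J1 has f-setter on 2)
b1 |J2  (GY GY1: same side as bond 0)
b3 |I1  (I1 outputs flow p/I1)
b4 |J2  (J2 flow already set via bond 3)

b0 |J1
b1 |J2
b2 |Sf1
b3 |I1
b4 |J2
b5 |J2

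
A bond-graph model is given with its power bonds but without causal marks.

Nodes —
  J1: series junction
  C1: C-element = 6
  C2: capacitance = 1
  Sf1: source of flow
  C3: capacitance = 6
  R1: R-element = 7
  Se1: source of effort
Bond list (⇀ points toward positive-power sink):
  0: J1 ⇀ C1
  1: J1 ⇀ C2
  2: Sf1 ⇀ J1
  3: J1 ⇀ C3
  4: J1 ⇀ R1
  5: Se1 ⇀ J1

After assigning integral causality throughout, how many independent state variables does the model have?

3  (C1, C2, C3 all integral)

β2 stroke at Sf1  (Sf1 fixes flow; stroke at Sf1)
β5 stroke at J1  (Se1 fixes effort; stroke away)
β0 stroke at J1  (J1 flow already set via bond 2)
β1 stroke at J1  (J1: bond 2 brought flow, rest push out)
β3 stroke at J1  (1-jn J1 has f-setter on 2)
β4 stroke at J1  (1-jn J1 has f-setter on 2)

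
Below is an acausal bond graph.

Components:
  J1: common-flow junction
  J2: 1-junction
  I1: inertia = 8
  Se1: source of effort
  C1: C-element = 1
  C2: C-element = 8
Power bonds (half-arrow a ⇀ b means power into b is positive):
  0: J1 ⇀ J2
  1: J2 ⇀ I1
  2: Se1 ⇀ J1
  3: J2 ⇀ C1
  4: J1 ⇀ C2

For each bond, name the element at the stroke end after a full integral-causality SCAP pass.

#0 →J2
#1 →I1
#2 →J1
#3 →J2
#4 →J1

b2 stroke at J1  (Se1 (Se) sets effort on bond)
b1 stroke at I1  (I1 integral (f out))
b0 stroke at J2  (J2 flow already set via bond 1)
b3 stroke at J2  (J2: bond 1 brought flow, rest push out)
b4 stroke at J1  (common-f at J1 fixed by 0)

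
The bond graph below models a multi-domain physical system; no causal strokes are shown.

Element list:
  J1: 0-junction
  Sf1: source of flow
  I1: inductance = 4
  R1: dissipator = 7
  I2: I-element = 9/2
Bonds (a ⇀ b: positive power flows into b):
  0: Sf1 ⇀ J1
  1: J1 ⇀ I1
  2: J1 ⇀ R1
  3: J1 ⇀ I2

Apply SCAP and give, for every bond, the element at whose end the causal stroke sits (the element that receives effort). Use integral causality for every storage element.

β0 stroke→Sf1
β1 stroke→I1
β2 stroke→J1
β3 stroke→I2

b0 stroke at Sf1  (source Sf1 imposes f)
b1 stroke at I1  (I1 outputs flow p/I1)
b3 stroke at I2  (I2 integral (f out))
b2 stroke at J1  (closing 0-jn rule on J1)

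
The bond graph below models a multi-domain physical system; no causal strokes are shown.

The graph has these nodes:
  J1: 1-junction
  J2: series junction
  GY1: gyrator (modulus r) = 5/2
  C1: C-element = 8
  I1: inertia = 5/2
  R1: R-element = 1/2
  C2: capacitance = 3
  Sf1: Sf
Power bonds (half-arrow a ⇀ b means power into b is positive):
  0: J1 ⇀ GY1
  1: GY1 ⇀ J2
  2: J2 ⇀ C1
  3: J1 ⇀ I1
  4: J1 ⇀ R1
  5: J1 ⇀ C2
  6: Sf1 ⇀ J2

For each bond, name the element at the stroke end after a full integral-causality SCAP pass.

#0 |J1
#1 |J2
#2 |J2
#3 |I1
#4 |J1
#5 |J1
#6 |Sf1

b6 stroke→Sf1  (source Sf1 imposes f)
b1 stroke→J2  (J2 flow already set via bond 6)
b2 stroke→J2  (J2 flow already set via bond 6)
b0 stroke→J1  (GY1: gyrator matches bond 1)
b3 stroke→I1  (I1 outputs flow p/I1)
b4 stroke→J1  (J1 flow already set via bond 3)
b5 stroke→J1  (1-jn J1 has f-setter on 3)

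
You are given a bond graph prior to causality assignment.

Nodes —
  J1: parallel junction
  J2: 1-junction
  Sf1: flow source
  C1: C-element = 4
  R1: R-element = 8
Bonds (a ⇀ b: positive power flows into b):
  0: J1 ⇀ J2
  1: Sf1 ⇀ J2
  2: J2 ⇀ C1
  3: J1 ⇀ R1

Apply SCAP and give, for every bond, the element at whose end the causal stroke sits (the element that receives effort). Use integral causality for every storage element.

bond 0 →J2
bond 1 →Sf1
bond 2 →J2
bond 3 →J1

β1 stroke→Sf1  (Sf1 fixes flow; stroke at Sf1)
β0 stroke→J2  (common-f at J2 fixed by 1)
β2 stroke→J2  (J2: bond 1 brought flow, rest push out)
β3 stroke→J1  (closing 0-jn rule on J1)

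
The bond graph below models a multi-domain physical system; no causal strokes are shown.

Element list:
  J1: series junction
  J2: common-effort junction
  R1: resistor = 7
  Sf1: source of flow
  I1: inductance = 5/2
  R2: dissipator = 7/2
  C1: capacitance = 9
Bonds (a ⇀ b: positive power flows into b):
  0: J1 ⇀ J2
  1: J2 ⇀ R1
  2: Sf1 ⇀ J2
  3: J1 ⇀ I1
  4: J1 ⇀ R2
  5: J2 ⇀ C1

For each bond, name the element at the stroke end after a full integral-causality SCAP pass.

#2 |Sf1  (source Sf1 imposes f)
#3 |I1  (I1 outputs flow p/I1)
#0 |J1  (J1: bond 3 brought flow, rest push out)
#4 |J1  (common-f at J1 fixed by 3)
#5 |J2  (prefer integral on C1)
#1 |R1  (J2: bond 5 brought effort, rest push out)

#0 |J1
#1 |R1
#2 |Sf1
#3 |I1
#4 |J1
#5 |J2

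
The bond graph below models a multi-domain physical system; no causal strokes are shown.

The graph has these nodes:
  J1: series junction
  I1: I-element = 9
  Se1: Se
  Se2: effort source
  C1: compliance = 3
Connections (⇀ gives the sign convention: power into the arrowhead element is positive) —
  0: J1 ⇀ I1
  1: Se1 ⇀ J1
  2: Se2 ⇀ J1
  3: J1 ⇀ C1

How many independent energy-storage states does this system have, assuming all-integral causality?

2  (C1, I1 all integral)

bond 1 |J1  (Se1 (Se) sets effort on bond)
bond 2 |J1  (Se2: effort source, stroke at far end)
bond 0 |I1  (I1 integral (f out))
bond 3 |J1  (J1: bond 0 brought flow, rest push out)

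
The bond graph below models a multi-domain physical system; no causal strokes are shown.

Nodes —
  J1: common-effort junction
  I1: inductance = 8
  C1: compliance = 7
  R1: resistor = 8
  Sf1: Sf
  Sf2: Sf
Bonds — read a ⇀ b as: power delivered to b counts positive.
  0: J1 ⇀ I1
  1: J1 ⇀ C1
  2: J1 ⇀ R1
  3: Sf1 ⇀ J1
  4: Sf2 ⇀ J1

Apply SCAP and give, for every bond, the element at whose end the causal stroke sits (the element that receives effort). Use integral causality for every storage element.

#0 stroke→I1
#1 stroke→J1
#2 stroke→R1
#3 stroke→Sf1
#4 stroke→Sf2

β3 stroke at Sf1  (source Sf1 imposes f)
β4 stroke at Sf2  (source Sf2 imposes f)
β0 stroke at I1  (I1 integral (f out))
β1 stroke at J1  (C1: C, integral causality)
β2 stroke at R1  (J1 effort already set via bond 1)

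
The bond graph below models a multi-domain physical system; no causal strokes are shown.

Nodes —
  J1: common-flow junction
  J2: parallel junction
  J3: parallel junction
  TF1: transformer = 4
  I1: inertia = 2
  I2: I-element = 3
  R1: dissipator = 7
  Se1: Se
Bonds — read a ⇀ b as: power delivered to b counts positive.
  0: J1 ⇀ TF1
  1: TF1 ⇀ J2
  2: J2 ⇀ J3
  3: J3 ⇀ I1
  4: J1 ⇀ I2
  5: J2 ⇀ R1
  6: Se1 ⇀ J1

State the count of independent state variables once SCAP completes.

#6 stroke at J1  (source Se1 imposes e)
#3 stroke at I1  (I1: I, integral causality)
#2 stroke at J3  (only one effort-in slot at J3)
#4 stroke at I2  (I2 integral (f out))
#0 stroke at J1  (J1 flow already set via bond 4)
#1 stroke at TF1  (through TF1, causality passes straight; one stroke at TF1)
#5 stroke at J2  (J2 needs exactly one e-in)

2  (I1, I2 all integral)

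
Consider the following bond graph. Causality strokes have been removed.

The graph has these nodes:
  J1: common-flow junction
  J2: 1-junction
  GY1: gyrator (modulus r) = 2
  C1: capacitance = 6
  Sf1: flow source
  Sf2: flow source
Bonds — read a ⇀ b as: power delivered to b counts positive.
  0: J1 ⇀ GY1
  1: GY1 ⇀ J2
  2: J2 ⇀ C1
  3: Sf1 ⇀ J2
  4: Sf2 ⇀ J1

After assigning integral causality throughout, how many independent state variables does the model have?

β3 stroke at Sf1  (Sf1 (Sf) sets flow on bond)
β4 stroke at Sf2  (Sf2 (Sf) sets flow on bond)
β0 stroke at J1  (common-f at J1 fixed by 4)
β1 stroke at J2  (common-f at J2 fixed by 3)
β2 stroke at J2  (common-f at J2 fixed by 3)

1  (C1 all integral)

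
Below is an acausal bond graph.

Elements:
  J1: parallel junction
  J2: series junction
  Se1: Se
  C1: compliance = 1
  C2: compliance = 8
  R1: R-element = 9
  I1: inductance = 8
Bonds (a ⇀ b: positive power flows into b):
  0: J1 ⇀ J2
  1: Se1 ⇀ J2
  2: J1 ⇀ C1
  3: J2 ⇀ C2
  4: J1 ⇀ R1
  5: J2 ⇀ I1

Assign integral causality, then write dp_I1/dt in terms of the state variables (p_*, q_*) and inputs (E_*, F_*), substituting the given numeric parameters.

dp_I1/dt = E_Se1 + q_C1 - q_C2/8

bond 1 stroke at J2  (Se1 (Se) sets effort on bond)
bond 2 stroke at J1  (prefer integral on C1)
bond 0 stroke at J2  (common-e at J1 fixed by 2)
bond 4 stroke at R1  (J1 effort already set via bond 2)
bond 3 stroke at J2  (prefer integral on C2)
bond 5 stroke at I1  (J2 needs exactly one f-in)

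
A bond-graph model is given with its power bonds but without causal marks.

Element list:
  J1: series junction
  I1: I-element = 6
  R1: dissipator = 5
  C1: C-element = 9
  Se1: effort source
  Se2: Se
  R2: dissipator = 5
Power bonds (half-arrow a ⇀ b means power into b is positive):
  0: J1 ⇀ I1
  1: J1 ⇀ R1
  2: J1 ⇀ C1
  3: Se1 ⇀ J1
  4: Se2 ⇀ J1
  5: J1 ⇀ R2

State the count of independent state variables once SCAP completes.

2  (C1, I1 all integral)

b3 →J1  (Se1 (Se) sets effort on bond)
b4 →J1  (Se2 fixes effort; stroke away)
b0 →I1  (prefer integral on I1)
b1 →J1  (common-f at J1 fixed by 0)
b2 →J1  (common-f at J1 fixed by 0)
b5 →J1  (J1: bond 0 brought flow, rest push out)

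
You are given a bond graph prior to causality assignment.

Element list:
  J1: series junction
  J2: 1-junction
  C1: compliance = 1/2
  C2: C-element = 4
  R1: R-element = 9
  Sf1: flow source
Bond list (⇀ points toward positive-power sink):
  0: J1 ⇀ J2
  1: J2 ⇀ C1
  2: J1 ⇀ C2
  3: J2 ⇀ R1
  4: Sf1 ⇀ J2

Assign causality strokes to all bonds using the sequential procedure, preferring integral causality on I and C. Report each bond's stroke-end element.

β0 stroke→J2
β1 stroke→J2
β2 stroke→J1
β3 stroke→J2
β4 stroke→Sf1

#4 stroke at Sf1  (source Sf1 imposes f)
#0 stroke at J2  (1-jn J2 has f-setter on 4)
#1 stroke at J2  (J2 flow already set via bond 4)
#3 stroke at J2  (common-f at J2 fixed by 4)
#2 stroke at J1  (J1: bond 0 brought flow, rest push out)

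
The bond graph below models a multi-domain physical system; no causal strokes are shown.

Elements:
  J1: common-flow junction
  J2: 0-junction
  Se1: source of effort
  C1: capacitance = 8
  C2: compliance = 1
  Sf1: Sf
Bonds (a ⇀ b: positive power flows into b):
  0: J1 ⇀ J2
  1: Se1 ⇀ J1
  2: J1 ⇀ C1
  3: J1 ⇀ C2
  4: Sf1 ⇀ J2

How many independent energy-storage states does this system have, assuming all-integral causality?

2  (C1, C2 all integral)

β1 stroke at J1  (Se1 fixes effort; stroke away)
β4 stroke at Sf1  (Sf1: flow source, stroke at near end)
β0 stroke at J2  (closing 0-jn rule on J2)
β2 stroke at J1  (J1: bond 0 brought flow, rest push out)
β3 stroke at J1  (J1 flow already set via bond 0)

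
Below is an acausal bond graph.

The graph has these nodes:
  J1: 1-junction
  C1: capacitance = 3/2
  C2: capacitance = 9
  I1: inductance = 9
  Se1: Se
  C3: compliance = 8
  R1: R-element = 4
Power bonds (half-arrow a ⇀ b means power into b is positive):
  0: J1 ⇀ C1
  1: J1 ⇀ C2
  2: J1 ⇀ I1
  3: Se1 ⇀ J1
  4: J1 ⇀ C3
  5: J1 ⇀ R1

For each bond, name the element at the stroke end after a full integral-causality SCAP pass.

#3 →J1  (Se1 (Se) sets effort on bond)
#0 →J1  (prefer integral on C1)
#1 →J1  (prefer integral on C2)
#2 →I1  (I1 outputs flow p/I1)
#4 →J1  (J1 flow already set via bond 2)
#5 →J1  (J1 flow already set via bond 2)

b0 |J1
b1 |J1
b2 |I1
b3 |J1
b4 |J1
b5 |J1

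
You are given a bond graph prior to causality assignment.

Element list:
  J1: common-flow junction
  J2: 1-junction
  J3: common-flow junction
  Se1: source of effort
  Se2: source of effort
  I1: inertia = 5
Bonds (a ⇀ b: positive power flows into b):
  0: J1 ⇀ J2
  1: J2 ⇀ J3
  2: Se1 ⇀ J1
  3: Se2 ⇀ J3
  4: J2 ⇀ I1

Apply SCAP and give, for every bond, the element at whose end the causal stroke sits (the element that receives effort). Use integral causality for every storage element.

bond 2 stroke at J1  (Se1 fixes effort; stroke away)
bond 3 stroke at J3  (Se2: effort source, stroke at far end)
bond 0 stroke at J2  (J1 needs exactly one f-in)
bond 1 stroke at J2  (only one flow-in slot at J3)
bond 4 stroke at I1  (closing 1-jn rule on J2)

β0 →J2
β1 →J2
β2 →J1
β3 →J3
β4 →I1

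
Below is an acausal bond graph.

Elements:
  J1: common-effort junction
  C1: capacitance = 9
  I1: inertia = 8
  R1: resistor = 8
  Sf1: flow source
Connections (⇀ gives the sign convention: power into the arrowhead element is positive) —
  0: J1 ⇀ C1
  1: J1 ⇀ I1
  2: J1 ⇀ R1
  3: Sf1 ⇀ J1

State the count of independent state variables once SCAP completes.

2  (C1, I1 all integral)

β3 →Sf1  (Sf1: flow source, stroke at near end)
β0 →J1  (C1 integral (e out))
β1 →I1  (J1 effort already set via bond 0)
β2 →R1  (J1: bond 0 brought effort, rest push out)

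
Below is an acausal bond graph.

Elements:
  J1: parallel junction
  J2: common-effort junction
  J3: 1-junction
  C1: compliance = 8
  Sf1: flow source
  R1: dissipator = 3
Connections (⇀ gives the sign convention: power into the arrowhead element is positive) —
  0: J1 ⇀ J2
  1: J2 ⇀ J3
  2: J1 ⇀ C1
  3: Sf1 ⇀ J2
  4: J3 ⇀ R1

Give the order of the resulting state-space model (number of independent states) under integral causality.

bond 3 |Sf1  (Sf1 (Sf) sets flow on bond)
bond 2 |J1  (C1 integral (e out))
bond 0 |J2  (common-e at J1 fixed by 2)
bond 1 |J3  (common-e at J2 fixed by 0)
bond 4 |R1  (closing 1-jn rule on J3)

1  (C1 all integral)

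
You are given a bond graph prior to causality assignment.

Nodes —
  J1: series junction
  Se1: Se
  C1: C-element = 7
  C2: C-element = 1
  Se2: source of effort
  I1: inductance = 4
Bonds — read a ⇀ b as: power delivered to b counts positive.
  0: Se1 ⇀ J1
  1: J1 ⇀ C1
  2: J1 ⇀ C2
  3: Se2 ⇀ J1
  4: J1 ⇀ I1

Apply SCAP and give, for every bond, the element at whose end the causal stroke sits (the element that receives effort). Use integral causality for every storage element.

b0 |J1  (Se1 (Se) sets effort on bond)
b3 |J1  (source Se2 imposes e)
b1 |J1  (C1 outputs effort q/C1)
b2 |J1  (C2: C, integral causality)
b4 |I1  (closing 1-jn rule on J1)

#0 |J1
#1 |J1
#2 |J1
#3 |J1
#4 |I1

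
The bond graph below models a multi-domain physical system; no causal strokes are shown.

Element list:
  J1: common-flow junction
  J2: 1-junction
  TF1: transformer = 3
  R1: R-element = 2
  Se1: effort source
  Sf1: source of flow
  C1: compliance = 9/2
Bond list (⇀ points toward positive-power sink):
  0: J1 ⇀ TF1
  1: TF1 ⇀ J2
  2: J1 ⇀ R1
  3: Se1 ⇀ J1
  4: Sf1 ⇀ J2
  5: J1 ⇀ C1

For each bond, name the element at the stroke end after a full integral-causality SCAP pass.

#3 |J1  (Se1 fixes effort; stroke away)
#4 |Sf1  (Sf1 fixes flow; stroke at Sf1)
#1 |J2  (common-f at J2 fixed by 4)
#0 |TF1  (TF1 one-in-one-out from 1)
#2 |J1  (common-f at J1 fixed by 0)
#5 |J1  (common-f at J1 fixed by 0)

bond 0 |TF1
bond 1 |J2
bond 2 |J1
bond 3 |J1
bond 4 |Sf1
bond 5 |J1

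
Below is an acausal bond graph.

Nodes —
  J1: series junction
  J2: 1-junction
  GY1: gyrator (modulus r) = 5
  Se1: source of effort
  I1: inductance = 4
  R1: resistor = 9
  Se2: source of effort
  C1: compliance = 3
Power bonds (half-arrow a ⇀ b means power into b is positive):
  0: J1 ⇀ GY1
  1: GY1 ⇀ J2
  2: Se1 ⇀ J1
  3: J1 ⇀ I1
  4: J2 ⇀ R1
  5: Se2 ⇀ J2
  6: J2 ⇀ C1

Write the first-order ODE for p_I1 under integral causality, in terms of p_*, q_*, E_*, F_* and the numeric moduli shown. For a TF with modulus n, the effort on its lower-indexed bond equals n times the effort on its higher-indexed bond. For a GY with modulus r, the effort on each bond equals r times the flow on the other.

b2 stroke→J1  (Se1: effort source, stroke at far end)
b5 stroke→J2  (Se2 fixes effort; stroke away)
b3 stroke→I1  (I1: I, integral causality)
b0 stroke→J1  (common-f at J1 fixed by 3)
b1 stroke→J2  (through GY1, causality inverts; strokes same side of GY1)
b6 stroke→J2  (C1: C, integral causality)
b4 stroke→R1  (J2 needs exactly one f-in)

dp_I1/dt = E_Se1 - 5*E_Se2/9 - 25*p_I1/36 + 5*q_C1/27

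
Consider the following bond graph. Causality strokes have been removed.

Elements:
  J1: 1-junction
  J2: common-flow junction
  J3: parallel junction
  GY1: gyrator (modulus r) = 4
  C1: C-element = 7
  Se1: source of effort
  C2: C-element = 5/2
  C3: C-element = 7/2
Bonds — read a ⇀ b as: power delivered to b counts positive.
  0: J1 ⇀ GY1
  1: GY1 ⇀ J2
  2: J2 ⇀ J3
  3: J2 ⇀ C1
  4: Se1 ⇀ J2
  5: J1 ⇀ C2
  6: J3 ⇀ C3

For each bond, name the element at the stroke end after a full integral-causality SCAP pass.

β4 stroke at J2  (source Se1 imposes e)
β3 stroke at J2  (C1 outputs effort q/C1)
β5 stroke at J1  (prefer integral on C2)
β0 stroke at GY1  (closing 1-jn rule on J1)
β1 stroke at GY1  (through GY1, causality inverts; strokes same side of GY1)
β2 stroke at J2  (J2 flow already set via bond 1)
β6 stroke at J3  (J3: last free bond brings effort in)

bond 0 |GY1
bond 1 |GY1
bond 2 |J2
bond 3 |J2
bond 4 |J2
bond 5 |J1
bond 6 |J3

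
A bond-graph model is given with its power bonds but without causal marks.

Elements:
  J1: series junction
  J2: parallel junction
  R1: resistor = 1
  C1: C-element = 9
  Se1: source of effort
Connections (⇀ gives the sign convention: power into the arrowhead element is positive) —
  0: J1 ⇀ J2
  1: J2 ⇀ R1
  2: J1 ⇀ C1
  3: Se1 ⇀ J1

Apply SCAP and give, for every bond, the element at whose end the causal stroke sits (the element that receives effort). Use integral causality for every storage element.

#0 |J2
#1 |R1
#2 |J1
#3 |J1

b3 |J1  (Se1 fixes effort; stroke away)
b2 |J1  (C1 outputs effort q/C1)
b0 |J2  (only one flow-in slot at J1)
b1 |R1  (0-jn J2 has e-setter on 0)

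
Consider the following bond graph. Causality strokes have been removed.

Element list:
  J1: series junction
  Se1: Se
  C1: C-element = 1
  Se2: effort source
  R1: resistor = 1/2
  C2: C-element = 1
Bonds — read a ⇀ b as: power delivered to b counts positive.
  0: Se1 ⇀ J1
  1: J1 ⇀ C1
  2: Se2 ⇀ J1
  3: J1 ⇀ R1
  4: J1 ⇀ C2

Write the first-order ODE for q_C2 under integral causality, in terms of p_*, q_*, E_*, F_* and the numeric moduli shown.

dq_C2/dt = 2*E_Se1 + 2*E_Se2 - 2*q_C1 - 2*q_C2

β0 →J1  (Se1 (Se) sets effort on bond)
β2 →J1  (Se2 fixes effort; stroke away)
β1 →J1  (C1 integral (e out))
β4 →J1  (C2 outputs effort q/C2)
β3 →R1  (closing 1-jn rule on J1)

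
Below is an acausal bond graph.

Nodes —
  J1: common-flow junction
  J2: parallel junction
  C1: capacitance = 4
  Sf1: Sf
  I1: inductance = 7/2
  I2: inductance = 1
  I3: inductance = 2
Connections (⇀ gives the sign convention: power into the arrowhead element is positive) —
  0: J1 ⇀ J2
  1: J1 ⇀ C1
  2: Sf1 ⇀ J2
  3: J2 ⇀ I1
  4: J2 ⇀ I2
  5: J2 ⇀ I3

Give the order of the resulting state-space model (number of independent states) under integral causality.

4  (C1, I1, I2, I3 all integral)

b2 →Sf1  (Sf1: flow source, stroke at near end)
b1 →J1  (prefer integral on C1)
b0 →J2  (J1 needs exactly one f-in)
b3 →I1  (J2: bond 0 brought effort, rest push out)
b4 →I2  (J2: bond 0 brought effort, rest push out)
b5 →I3  (J2 effort already set via bond 0)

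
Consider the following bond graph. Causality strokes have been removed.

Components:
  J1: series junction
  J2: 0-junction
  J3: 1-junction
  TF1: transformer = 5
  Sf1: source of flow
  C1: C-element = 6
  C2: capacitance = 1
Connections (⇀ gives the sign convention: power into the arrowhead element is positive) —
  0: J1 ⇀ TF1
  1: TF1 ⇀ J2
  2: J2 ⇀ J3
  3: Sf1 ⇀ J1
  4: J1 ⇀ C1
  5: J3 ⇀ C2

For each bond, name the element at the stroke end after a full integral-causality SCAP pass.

b3 stroke→Sf1  (Sf1 (Sf) sets flow on bond)
b0 stroke→J1  (1-jn J1 has f-setter on 3)
b4 stroke→J1  (common-f at J1 fixed by 3)
b1 stroke→TF1  (TF TF1: opposite of bond 0)
b2 stroke→J2  (only one effort-in slot at J2)
b5 stroke→J3  (common-f at J3 fixed by 2)

bond 0 →J1
bond 1 →TF1
bond 2 →J2
bond 3 →Sf1
bond 4 →J1
bond 5 →J3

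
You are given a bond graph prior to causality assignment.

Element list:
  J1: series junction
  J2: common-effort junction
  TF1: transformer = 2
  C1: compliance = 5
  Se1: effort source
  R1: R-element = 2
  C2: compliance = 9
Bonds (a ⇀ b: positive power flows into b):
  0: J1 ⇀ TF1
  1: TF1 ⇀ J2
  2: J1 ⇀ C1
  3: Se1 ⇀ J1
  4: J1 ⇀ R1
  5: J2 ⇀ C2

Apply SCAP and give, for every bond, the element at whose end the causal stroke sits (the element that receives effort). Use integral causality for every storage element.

bond 0 stroke→J1
bond 1 stroke→TF1
bond 2 stroke→J1
bond 3 stroke→J1
bond 4 stroke→R1
bond 5 stroke→J2

β3 stroke→J1  (source Se1 imposes e)
β2 stroke→J1  (C1 integral (e out))
β5 stroke→J2  (C2 integral (e out))
β1 stroke→TF1  (J2: bond 5 brought effort, rest push out)
β0 stroke→J1  (through TF1, causality passes straight; one stroke at TF1)
β4 stroke→R1  (closing 1-jn rule on J1)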